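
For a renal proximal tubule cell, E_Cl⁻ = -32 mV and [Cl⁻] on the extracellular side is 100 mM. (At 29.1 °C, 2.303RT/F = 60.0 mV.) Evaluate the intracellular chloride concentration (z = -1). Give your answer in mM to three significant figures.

29.3 mM

Nernst: E = (60.0/-1) · log₁₀([out]/[in]), so log₁₀([out]/[in]) = -32.0 × -1 / 60.0 = 0.5333.
[out]/[in] = 10^(0.5333) = 3.415.
[in] = 100 / 3.415 = 29.29 mM.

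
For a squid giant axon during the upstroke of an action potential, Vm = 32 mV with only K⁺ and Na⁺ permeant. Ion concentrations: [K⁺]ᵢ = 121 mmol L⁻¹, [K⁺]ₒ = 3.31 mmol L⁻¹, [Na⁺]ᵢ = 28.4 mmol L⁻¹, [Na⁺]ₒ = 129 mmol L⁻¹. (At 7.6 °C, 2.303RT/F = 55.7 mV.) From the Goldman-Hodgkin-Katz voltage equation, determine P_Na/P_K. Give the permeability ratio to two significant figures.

Let α = P_Na/P_K. GHK: Vm = 55.7·log₁₀[(Kₒ + α·Naₒ)/(Kᵢ + α·Naᵢ)].
10^(Vm/55.7) = 10^(32.0/55.7) = 3.7541
So 3.7541·(Kᵢ + α·Naᵢ) = Kₒ + α·Naₒ → α = (3.7541·121.0 − 3.31) / (129.0 − 3.7541·28.4)
α = (454.2 − 3.31) / (129.0 − 106.6) = 450.9/22.38 = 20.15

20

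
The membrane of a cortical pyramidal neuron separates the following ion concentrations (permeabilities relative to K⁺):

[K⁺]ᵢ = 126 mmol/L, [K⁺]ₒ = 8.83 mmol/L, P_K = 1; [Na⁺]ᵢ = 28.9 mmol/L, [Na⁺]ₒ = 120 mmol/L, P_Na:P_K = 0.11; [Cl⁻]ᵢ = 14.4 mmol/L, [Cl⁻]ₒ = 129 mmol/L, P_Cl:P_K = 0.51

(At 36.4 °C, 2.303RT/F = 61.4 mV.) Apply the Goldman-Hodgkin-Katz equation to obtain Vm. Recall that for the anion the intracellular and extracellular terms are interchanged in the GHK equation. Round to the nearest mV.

-50 mV

Vm = 61.4 · log₁₀[(Σ P·[cation]ₒ + Σ P·[anion]ᵢ) / (Σ P·[cation]ᵢ + Σ P·[anion]ₒ)]
Numerator = 1×8.83 + 0.11×120 + 0.51×14.4 = 29.37
Denominator = 1×126 + 0.11×28.9 + 0.51×129 = 195
Vm = 61.4 · log₁₀(0.15066) = 61.4 × (-0.8220) = -50.47 mV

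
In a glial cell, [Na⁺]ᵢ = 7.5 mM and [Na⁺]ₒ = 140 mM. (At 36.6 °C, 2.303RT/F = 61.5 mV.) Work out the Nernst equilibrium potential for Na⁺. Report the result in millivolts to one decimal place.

78.2 mV

E = (61.5/z) · log₁₀([Na⁺]_out/[Na⁺]_in) with z = +1.
= (61.5/1) · log₁₀(140/7.5) = 61.50 · log₁₀(18.67)
= 61.50 · (1.2711) = 78.17 mV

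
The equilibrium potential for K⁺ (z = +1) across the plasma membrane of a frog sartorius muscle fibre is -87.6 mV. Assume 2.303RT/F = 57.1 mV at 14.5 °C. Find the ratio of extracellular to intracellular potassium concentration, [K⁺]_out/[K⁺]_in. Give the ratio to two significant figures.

log₁₀([out]/[in]) = E·z/(57.1) = -87.6 × 1 / 57.1 = -1.5342
[out]/[in] = 10^(-1.5342) = 0.02923

0.029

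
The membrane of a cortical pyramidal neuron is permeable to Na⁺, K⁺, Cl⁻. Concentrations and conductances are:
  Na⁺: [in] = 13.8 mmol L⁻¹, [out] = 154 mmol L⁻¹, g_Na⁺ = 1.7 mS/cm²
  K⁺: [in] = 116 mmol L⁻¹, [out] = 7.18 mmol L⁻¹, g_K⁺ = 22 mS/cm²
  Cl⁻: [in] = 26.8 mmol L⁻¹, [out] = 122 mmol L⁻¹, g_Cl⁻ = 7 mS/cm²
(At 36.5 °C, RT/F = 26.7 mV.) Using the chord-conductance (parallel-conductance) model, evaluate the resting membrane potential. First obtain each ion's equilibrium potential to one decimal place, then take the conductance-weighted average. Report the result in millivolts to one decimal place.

-58.9 mV

E_Na⁺ = (26.7/1)·ln(154/13.8) = 64.4 mV
E_K⁺ = (26.7/1)·ln(7.18/116) = -74.3 mV
E_Cl⁻ = (26.7/-1)·ln(122/26.8) = -40.5 mV
Vm = (Σ gᵢEᵢ)/(Σ gᵢ) = (1.7·64.4 + 22·-74.3 + 7·-40.5) / (1.7 + 22 + 7)
= -1808.62 / 30.7 = -58.91 mV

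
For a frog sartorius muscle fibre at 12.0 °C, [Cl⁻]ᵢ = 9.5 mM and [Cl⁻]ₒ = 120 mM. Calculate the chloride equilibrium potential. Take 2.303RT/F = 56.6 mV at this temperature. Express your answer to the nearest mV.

-62 mV

E = (56.6/z) · log₁₀([Cl⁻]_out/[Cl⁻]_in) with z = -1.
For an anion, dividing by z = -1 reverses the sign.
= (56.6/-1) · log₁₀(120/9.5) = -56.60 · log₁₀(12.63)
= -56.60 · (1.1015) = -62.34 mV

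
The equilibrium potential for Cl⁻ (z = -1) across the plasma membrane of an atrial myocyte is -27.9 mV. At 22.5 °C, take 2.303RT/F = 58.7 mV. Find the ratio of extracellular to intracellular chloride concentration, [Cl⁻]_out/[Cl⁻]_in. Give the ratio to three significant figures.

log₁₀([out]/[in]) = E·z/(58.7) = -27.9 × -1 / 58.7 = 0.4753
[out]/[in] = 10^(0.4753) = 2.987

2.99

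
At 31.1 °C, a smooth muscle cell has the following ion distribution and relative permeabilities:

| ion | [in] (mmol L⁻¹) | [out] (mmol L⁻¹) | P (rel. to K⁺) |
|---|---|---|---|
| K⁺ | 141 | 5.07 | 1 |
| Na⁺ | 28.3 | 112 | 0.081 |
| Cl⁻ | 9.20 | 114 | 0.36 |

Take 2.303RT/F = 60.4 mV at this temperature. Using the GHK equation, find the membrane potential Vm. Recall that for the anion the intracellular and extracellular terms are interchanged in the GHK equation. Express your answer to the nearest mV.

Vm = 60.4 · log₁₀[(Σ P·[cation]ₒ + Σ P·[anion]ᵢ) / (Σ P·[cation]ᵢ + Σ P·[anion]ₒ)]
Numerator = 1×5.07 + 0.081×112 + 0.36×9.20 = 17.45
Denominator = 1×141 + 0.081×28.3 + 0.36×114 = 184.3
Vm = 60.4 · log₁₀(0.094688) = 60.4 × (-1.0237) = -61.83 mV

-62 mV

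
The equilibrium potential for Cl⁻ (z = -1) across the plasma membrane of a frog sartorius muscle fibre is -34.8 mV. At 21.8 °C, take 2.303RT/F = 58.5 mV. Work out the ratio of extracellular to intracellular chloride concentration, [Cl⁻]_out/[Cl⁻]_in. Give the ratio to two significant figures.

3.9

log₁₀([out]/[in]) = E·z/(58.5) = -34.8 × -1 / 58.5 = 0.5949
[out]/[in] = 10^(0.5949) = 3.934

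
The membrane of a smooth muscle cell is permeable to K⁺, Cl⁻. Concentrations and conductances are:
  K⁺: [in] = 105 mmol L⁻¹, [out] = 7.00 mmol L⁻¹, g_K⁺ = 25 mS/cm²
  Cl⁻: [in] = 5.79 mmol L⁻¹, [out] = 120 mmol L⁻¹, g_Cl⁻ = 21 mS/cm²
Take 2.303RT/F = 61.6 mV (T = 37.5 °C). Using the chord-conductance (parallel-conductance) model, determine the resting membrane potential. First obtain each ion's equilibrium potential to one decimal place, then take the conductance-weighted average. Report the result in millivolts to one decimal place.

E_K⁺ = (61.6/1)·log₁₀(7.00/105) = -72.4 mV
E_Cl⁻ = (61.6/-1)·log₁₀(120/5.79) = -81.1 mV
Vm = (Σ gᵢEᵢ)/(Σ gᵢ) = (25·-72.4 + 21·-81.1) / (25 + 21)
= -3513.10 / 46 = -76.37 mV

-76.4 mV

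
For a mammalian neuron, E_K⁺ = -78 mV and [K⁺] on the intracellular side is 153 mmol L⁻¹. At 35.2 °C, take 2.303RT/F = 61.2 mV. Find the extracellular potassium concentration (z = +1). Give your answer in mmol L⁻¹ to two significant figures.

Nernst: E = (61.2/1) · log₁₀([out]/[in]), so log₁₀([out]/[in]) = -78.0 × 1 / 61.2 = -1.2745.
[out]/[in] = 10^(-1.2745) = 0.05315.
[out] = 0.05315 × 153 = 8.132 mmol L⁻¹.

8.1 mmol L⁻¹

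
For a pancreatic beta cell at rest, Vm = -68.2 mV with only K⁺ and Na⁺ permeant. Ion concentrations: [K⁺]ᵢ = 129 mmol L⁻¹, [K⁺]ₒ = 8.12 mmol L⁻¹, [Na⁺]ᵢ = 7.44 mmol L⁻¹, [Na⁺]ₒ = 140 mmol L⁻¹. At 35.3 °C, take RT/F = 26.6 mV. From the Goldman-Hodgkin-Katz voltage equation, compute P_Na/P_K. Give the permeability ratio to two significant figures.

Let α = P_Na/P_K. GHK: Vm = 26.6·ln[(Kₒ + α·Naₒ)/(Kᵢ + α·Naᵢ)].
e^(Vm/26.6) = e^(-68.2/26.6) = 0.077003
So 0.077003·(Kᵢ + α·Naᵢ) = Kₒ + α·Naₒ → α = (0.077003·129.0 − 8.12) / (140.0 − 0.077003·7.44)
α = (9.933 − 8.12) / (140.0 − 0.5729) = 1.813/139.4 = 0.01301

0.013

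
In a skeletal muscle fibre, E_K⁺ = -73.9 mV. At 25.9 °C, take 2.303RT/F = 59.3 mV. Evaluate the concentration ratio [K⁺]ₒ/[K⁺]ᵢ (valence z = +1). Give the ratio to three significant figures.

0.0567

log₁₀([out]/[in]) = E·z/(59.3) = -73.9 × 1 / 59.3 = -1.2462
[out]/[in] = 10^(-1.2462) = 0.05673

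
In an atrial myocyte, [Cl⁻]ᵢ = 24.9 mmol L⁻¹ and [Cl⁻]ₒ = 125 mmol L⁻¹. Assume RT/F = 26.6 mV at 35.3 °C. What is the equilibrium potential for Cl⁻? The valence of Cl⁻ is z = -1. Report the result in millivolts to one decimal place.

-42.9 mV

E = (26.6/z) · ln([Cl⁻]_out/[Cl⁻]_in) with z = -1.
For an anion, dividing by z = -1 reverses the sign.
= (26.6/-1) · ln(125/24.9) = -26.60 · ln(5.02)
= -26.60 · (1.6134) = -42.92 mV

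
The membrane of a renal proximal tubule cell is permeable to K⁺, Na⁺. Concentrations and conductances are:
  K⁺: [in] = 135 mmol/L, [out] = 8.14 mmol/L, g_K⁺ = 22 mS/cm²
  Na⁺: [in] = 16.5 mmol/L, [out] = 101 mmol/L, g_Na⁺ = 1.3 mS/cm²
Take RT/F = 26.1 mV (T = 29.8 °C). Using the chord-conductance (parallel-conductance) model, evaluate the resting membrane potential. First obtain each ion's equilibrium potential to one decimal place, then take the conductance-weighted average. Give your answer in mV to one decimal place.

-66.6 mV

E_K⁺ = (26.1/1)·ln(8.14/135) = -73.3 mV
E_Na⁺ = (26.1/1)·ln(101/16.5) = 47.3 mV
Vm = (Σ gᵢEᵢ)/(Σ gᵢ) = (22·-73.3 + 1.3·47.3) / (22 + 1.3)
= -1551.11 / 23.3 = -66.57 mV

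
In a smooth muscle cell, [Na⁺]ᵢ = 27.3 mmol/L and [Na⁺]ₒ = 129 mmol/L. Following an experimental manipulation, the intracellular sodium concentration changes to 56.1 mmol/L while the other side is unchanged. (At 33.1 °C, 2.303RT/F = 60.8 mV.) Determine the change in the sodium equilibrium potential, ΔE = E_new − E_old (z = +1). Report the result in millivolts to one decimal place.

E_old = (60.8/1)·log₁₀(129/27.3) = 41.01 mV
E_new = (60.8/1)·log₁₀(129/56.1) = 21.99 mV
ΔE = 21.99 − (41.01) = -19.02 mV

-19.0 mV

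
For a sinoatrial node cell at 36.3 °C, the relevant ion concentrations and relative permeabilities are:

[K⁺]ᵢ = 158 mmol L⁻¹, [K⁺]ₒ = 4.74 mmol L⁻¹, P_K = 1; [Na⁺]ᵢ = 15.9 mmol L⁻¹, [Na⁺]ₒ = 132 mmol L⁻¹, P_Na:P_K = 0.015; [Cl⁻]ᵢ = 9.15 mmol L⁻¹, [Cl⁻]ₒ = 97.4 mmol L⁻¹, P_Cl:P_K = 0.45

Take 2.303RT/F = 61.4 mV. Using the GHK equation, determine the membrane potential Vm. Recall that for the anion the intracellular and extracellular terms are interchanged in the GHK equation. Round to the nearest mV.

Vm = 61.4 · log₁₀[(Σ P·[cation]ₒ + Σ P·[anion]ᵢ) / (Σ P·[cation]ᵢ + Σ P·[anion]ₒ)]
Numerator = 1×4.74 + 0.015×132 + 0.45×9.15 = 10.84
Denominator = 1×158 + 0.015×15.9 + 0.45×97.4 = 202.1
Vm = 61.4 · log₁₀(0.053633) = 61.4 × (-1.2706) = -78.01 mV

-78 mV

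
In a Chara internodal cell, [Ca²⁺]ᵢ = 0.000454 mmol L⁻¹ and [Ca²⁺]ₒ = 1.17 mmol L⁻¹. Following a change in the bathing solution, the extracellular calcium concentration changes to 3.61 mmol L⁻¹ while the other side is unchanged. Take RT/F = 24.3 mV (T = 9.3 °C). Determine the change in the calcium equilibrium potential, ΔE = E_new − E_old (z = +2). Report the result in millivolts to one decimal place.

E_old = (24.3/2)·ln(1.17/0.000454) = 95.43 mV
E_new = (24.3/2)·ln(3.61/0.000454) = 109.12 mV
ΔE = 109.12 − (95.43) = 13.69 mV

13.7 mV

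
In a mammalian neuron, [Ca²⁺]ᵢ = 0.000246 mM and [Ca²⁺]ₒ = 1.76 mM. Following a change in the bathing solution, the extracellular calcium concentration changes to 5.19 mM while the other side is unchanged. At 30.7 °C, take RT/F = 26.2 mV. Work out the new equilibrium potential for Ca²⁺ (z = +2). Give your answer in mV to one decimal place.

After the shift: [Ca²⁺]_out = 5.19, [Ca²⁺]_in = 0.000246 mM.
E_new = (26.2/2)·ln(5.19/0.000246) = 13.10 · (9.9569) = 130.44 mV

130.4 mV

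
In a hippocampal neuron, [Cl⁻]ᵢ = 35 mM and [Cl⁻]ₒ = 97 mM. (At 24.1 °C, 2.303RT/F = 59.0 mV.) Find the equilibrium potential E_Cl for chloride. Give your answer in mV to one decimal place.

-26.1 mV

E = (59.0/z) · log₁₀([Cl⁻]_out/[Cl⁻]_in) with z = -1.
For an anion, dividing by z = -1 reverses the sign.
= (59.0/-1) · log₁₀(97/35) = -59.00 · log₁₀(2.771)
= -59.00 · (0.4427) = -26.12 mV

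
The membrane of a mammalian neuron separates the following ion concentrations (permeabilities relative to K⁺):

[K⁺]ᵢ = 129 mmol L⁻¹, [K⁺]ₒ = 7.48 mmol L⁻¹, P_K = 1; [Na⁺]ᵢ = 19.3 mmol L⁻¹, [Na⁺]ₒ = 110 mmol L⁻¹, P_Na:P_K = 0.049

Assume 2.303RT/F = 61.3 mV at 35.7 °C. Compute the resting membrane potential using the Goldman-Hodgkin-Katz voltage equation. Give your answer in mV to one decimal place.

Vm = 61.3 · log₁₀[(Σ P·[cation]ₒ + Σ P·[anion]ᵢ) / (Σ P·[cation]ᵢ + Σ P·[anion]ₒ)]
Numerator = 1×7.48 + 0.049×110 = 12.87
Denominator = 1×129 + 0.049×19.3 = 129.9
Vm = 61.3 · log₁₀(0.099041) = 61.3 × (-1.0042) = -61.56 mV

-61.6 mV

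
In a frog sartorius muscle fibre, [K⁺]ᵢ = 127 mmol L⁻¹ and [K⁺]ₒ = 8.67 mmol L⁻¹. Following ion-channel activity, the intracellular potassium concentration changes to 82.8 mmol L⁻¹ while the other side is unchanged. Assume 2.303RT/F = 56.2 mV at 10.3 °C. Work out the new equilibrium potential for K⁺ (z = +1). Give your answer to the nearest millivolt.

-55 mV

After the shift: [K⁺]_out = 8.67, [K⁺]_in = 82.8 mmol L⁻¹.
E_new = (56.2/1)·log₁₀(8.67/82.8) = 56.20 · (-0.9800) = -55.08 mV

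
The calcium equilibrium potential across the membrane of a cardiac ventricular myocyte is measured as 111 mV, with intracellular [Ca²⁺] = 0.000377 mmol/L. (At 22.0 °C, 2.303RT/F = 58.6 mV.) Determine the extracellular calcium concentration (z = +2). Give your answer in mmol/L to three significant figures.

2.32 mmol/L

Nernst: E = (58.6/2) · log₁₀([out]/[in]), so log₁₀([out]/[in]) = 111.0 × 2 / 58.6 = 3.7884.
[out]/[in] = 10^(3.7884) = 6143.
[out] = 6143 × 0.000377 = 2.316 mmol/L.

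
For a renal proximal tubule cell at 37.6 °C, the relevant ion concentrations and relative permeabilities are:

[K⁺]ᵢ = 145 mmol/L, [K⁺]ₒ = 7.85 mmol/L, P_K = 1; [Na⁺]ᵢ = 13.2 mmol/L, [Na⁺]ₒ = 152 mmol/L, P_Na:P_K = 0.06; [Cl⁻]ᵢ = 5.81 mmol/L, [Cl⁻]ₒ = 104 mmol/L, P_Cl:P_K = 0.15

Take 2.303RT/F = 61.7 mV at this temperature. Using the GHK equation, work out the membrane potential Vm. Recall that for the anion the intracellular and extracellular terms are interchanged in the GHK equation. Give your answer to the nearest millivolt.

Vm = 61.7 · log₁₀[(Σ P·[cation]ₒ + Σ P·[anion]ᵢ) / (Σ P·[cation]ᵢ + Σ P·[anion]ₒ)]
Numerator = 1×7.85 + 0.06×152 + 0.15×5.81 = 17.84
Denominator = 1×145 + 0.06×13.2 + 0.15×104 = 161.4
Vm = 61.7 · log₁₀(0.11055) = 61.7 × (-0.9565) = -59.01 mV

-59 mV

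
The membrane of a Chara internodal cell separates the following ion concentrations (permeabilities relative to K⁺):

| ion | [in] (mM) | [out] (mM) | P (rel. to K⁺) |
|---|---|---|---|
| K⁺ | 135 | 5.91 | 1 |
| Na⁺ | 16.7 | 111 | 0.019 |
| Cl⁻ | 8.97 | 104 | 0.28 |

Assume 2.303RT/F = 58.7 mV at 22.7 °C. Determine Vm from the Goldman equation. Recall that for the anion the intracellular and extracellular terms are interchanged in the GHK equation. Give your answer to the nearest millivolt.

-70 mV

Vm = 58.7 · log₁₀[(Σ P·[cation]ₒ + Σ P·[anion]ᵢ) / (Σ P·[cation]ᵢ + Σ P·[anion]ₒ)]
Numerator = 1×5.91 + 0.019×111 + 0.28×8.97 = 10.53
Denominator = 1×135 + 0.019×16.7 + 0.28×104 = 164.4
Vm = 58.7 · log₁₀(0.06404) = 58.7 × (-1.1935) = -70.06 mV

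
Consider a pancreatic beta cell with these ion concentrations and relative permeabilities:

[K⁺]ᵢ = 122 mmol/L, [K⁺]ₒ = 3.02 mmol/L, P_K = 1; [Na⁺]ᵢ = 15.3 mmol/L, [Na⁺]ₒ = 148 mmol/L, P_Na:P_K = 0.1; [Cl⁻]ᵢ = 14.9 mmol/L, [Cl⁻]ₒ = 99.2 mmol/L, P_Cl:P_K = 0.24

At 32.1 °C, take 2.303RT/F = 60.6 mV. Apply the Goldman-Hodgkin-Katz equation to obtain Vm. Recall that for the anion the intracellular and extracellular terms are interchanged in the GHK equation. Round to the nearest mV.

-51 mV

Vm = 60.6 · log₁₀[(Σ P·[cation]ₒ + Σ P·[anion]ᵢ) / (Σ P·[cation]ᵢ + Σ P·[anion]ₒ)]
Numerator = 1×3.02 + 0.1×148 + 0.24×14.9 = 21.4
Denominator = 1×122 + 0.1×15.3 + 0.24×99.2 = 147.3
Vm = 60.6 · log₁₀(0.14522) = 60.6 × (-0.8380) = -50.78 mV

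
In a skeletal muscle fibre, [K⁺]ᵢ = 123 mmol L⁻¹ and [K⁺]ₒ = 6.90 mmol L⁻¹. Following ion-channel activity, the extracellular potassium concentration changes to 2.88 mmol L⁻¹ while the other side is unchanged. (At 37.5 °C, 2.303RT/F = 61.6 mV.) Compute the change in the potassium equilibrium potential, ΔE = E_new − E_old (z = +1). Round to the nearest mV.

-23 mV

E_old = (61.6/1)·log₁₀(6.90/123) = -77.07 mV
E_new = (61.6/1)·log₁₀(2.88/123) = -100.44 mV
ΔE = -100.44 − (-77.07) = -23.37 mV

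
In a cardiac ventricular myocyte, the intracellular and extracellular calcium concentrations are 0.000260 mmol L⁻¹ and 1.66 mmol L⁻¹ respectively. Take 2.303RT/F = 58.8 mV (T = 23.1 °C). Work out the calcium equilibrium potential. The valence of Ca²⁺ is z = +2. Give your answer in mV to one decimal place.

E = (58.8/z) · log₁₀([Ca²⁺]_out/[Ca²⁺]_in) with z = +2.
= (58.8/2) · log₁₀(1.66/0.000260) = 29.40 · log₁₀(6385)
= 29.40 · (3.8051) = 111.87 mV

111.9 mV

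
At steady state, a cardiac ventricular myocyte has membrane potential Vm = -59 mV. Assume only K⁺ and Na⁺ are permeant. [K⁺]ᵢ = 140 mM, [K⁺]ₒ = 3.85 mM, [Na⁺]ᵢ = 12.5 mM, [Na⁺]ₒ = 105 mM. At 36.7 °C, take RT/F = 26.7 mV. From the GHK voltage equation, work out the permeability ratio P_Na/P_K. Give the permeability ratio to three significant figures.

0.111

Let α = P_Na/P_K. GHK: Vm = 26.7·ln[(Kₒ + α·Naₒ)/(Kᵢ + α·Naᵢ)].
e^(Vm/26.7) = e^(-59.0/26.7) = 0.10973
So 0.10973·(Kᵢ + α·Naᵢ) = Kₒ + α·Naₒ → α = (0.10973·140.0 − 3.85) / (105.0 − 0.10973·12.5)
α = (15.36 − 3.85) / (105.0 − 1.372) = 11.51/103.6 = 0.1111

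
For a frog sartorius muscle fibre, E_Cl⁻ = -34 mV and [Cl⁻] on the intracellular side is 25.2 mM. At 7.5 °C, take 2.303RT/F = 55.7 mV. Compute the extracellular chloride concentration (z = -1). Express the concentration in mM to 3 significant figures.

103 mM

Nernst: E = (55.7/-1) · log₁₀([out]/[in]), so log₁₀([out]/[in]) = -34.0 × -1 / 55.7 = 0.6104.
[out]/[in] = 10^(0.6104) = 4.078.
[out] = 4.078 × 25.2 = 102.8 mM.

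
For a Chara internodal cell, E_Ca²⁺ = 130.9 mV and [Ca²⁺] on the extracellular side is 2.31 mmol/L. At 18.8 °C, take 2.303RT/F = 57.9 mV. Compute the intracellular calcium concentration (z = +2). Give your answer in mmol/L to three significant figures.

Nernst: E = (57.9/2) · log₁₀([out]/[in]), so log₁₀([out]/[in]) = 130.9 × 2 / 57.9 = 4.5216.
[out]/[in] = 10^(4.5216) = 3.323e+04.
[in] = 2.31 / 3.323e+04 = 6.951e-05 mmol/L.

0.0000695 mmol/L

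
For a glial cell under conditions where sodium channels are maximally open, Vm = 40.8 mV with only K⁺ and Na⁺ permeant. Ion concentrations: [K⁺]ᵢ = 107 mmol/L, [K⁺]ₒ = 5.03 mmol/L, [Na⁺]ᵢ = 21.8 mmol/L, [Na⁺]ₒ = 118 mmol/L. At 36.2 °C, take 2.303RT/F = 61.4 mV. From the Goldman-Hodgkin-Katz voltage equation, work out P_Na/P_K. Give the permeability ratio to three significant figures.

28.2

Let α = P_Na/P_K. GHK: Vm = 61.4·log₁₀[(Kₒ + α·Naₒ)/(Kᵢ + α·Naᵢ)].
10^(Vm/61.4) = 10^(40.8/61.4) = 4.6184
So 4.6184·(Kᵢ + α·Naᵢ) = Kₒ + α·Naₒ → α = (4.6184·107.0 − 5.03) / (118.0 − 4.6184·21.8)
α = (494.2 − 5.03) / (118.0 − 100.7) = 489.1/17.32 = 28.24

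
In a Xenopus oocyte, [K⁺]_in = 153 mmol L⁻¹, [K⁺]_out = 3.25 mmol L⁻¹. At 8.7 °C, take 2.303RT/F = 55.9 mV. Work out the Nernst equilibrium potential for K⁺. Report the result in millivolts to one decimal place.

-93.5 mV

E = (55.9/z) · log₁₀([K⁺]_out/[K⁺]_in) with z = +1.
= (55.9/1) · log₁₀(3.25/153) = 55.90 · log₁₀(0.02124)
= 55.90 · (-1.6728) = -93.51 mV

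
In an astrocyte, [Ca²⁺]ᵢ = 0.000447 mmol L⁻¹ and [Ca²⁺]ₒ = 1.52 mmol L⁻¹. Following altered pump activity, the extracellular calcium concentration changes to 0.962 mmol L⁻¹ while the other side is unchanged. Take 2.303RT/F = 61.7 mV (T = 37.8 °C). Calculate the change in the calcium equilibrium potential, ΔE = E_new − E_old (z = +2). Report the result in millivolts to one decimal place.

E_old = (61.7/2)·log₁₀(1.52/0.000447) = 108.95 mV
E_new = (61.7/2)·log₁₀(0.962/0.000447) = 102.82 mV
ΔE = 102.82 − (108.95) = -6.13 mV

-6.1 mV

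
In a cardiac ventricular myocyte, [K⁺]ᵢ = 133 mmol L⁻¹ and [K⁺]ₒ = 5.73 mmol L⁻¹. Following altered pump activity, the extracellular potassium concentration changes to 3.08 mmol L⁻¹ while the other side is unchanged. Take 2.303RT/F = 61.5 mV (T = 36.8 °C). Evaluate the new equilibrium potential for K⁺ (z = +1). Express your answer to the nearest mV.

-101 mV

After the shift: [K⁺]_out = 3.08, [K⁺]_in = 133 mmol L⁻¹.
E_new = (61.5/1)·log₁₀(3.08/133) = 61.50 · (-1.6353) = -100.57 mV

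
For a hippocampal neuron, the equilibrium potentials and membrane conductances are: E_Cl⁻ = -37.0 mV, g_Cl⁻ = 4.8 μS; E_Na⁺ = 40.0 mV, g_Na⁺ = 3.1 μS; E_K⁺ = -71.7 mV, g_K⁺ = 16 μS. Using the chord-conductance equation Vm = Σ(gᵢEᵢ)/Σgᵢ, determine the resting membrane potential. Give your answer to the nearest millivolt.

-50 mV

Σ gᵢEᵢ = 4.8·(-37.0) + 3.1·(40.0) + 16·(-71.7) = -1200.80
Σ gᵢ = 4.8 + 3.1 + 16 = 23.9
Vm = -1200.80 / 23.9 = -50.24 mV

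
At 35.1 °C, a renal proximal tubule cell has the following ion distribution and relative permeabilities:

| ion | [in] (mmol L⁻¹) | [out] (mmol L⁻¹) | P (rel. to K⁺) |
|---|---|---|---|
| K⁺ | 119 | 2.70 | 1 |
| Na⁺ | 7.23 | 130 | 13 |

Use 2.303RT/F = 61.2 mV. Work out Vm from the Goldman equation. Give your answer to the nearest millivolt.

55 mV

Vm = 61.2 · log₁₀[(Σ P·[cation]ₒ + Σ P·[anion]ᵢ) / (Σ P·[cation]ᵢ + Σ P·[anion]ₒ)]
Numerator = 1×2.70 + 13×130 = 1693
Denominator = 1×119 + 13×7.23 = 213
Vm = 61.2 · log₁₀(7.9473) = 61.2 × (0.9002) = 55.09 mV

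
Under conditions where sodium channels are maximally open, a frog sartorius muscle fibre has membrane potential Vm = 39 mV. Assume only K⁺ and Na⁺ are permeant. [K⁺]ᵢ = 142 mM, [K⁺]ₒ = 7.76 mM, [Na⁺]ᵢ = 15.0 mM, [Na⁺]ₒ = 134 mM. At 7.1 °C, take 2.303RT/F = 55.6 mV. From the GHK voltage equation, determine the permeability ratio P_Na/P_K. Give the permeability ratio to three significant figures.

12.1

Let α = P_Na/P_K. GHK: Vm = 55.6·log₁₀[(Kₒ + α·Naₒ)/(Kᵢ + α·Naᵢ)].
10^(Vm/55.6) = 10^(39.0/55.6) = 5.0285
So 5.0285·(Kᵢ + α·Naᵢ) = Kₒ + α·Naₒ → α = (5.0285·142.0 − 7.76) / (134.0 − 5.0285·15.0)
α = (714 − 7.76) / (134.0 − 75.43) = 706.3/58.57 = 12.06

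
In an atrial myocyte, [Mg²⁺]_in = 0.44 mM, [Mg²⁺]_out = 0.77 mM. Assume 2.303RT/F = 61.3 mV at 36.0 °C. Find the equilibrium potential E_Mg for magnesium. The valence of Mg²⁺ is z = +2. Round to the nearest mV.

7 mV

E = (61.3/z) · log₁₀([Mg²⁺]_out/[Mg²⁺]_in) with z = +2.
= (61.3/2) · log₁₀(0.77/0.44) = 30.65 · log₁₀(1.75)
= 30.65 · (0.2430) = 7.45 mV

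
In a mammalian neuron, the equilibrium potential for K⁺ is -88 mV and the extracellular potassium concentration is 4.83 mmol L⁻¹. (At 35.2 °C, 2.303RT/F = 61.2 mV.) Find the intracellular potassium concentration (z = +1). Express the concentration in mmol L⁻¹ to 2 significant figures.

130 mmol L⁻¹

Nernst: E = (61.2/1) · log₁₀([out]/[in]), so log₁₀([out]/[in]) = -88.0 × 1 / 61.2 = -1.4379.
[out]/[in] = 10^(-1.4379) = 0.03648.
[in] = 4.83 / 0.03648 = 132.4 mmol L⁻¹.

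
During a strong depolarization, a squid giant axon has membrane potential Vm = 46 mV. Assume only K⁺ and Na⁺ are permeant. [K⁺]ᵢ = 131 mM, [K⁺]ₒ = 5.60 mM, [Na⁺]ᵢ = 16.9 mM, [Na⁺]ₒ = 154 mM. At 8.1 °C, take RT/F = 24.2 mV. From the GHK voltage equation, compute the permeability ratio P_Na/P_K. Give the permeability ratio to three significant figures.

21.3

Let α = P_Na/P_K. GHK: Vm = 24.2·ln[(Kₒ + α·Naₒ)/(Kᵢ + α·Naᵢ)].
e^(Vm/24.2) = e^(46.0/24.2) = 6.6914
So 6.6914·(Kᵢ + α·Naᵢ) = Kₒ + α·Naₒ → α = (6.6914·131.0 − 5.6) / (154.0 − 6.6914·16.9)
α = (876.6 − 5.6) / (154.0 − 113.1) = 871/40.91 = 21.29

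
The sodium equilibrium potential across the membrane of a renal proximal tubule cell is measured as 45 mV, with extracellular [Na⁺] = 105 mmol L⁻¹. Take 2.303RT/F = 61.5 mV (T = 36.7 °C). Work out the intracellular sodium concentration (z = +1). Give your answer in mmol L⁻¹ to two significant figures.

Nernst: E = (61.5/1) · log₁₀([out]/[in]), so log₁₀([out]/[in]) = 45.0 × 1 / 61.5 = 0.7317.
[out]/[in] = 10^(0.7317) = 5.391.
[in] = 105 / 5.391 = 19.48 mmol L⁻¹.

19 mmol L⁻¹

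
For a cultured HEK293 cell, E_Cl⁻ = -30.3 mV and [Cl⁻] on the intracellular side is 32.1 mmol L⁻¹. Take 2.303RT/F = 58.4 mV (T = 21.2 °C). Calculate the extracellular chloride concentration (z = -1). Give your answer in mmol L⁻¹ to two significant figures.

Nernst: E = (58.4/-1) · log₁₀([out]/[in]), so log₁₀([out]/[in]) = -30.3 × -1 / 58.4 = 0.5188.
[out]/[in] = 10^(0.5188) = 3.302.
[out] = 3.302 × 32.1 = 106 mmol L⁻¹.

110 mmol L⁻¹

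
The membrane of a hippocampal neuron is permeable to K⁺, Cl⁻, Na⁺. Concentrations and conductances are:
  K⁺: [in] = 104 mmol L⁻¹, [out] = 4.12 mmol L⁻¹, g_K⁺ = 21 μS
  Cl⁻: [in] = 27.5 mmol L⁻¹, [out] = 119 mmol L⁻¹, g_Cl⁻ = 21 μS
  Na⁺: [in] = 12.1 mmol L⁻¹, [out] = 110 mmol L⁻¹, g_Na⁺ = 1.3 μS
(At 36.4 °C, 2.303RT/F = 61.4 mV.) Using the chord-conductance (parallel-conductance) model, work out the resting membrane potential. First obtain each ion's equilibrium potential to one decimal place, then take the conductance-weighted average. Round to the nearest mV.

E_K⁺ = (61.4/1)·log₁₀(4.12/104) = -86.1 mV
E_Cl⁻ = (61.4/-1)·log₁₀(119/27.5) = -39.1 mV
E_Na⁺ = (61.4/1)·log₁₀(110/12.1) = 58.9 mV
Vm = (Σ gᵢEᵢ)/(Σ gᵢ) = (21·-86.1 + 21·-39.1 + 1.3·58.9) / (21 + 21 + 1.3)
= -2552.63 / 43.3 = -58.95 mV

-59 mV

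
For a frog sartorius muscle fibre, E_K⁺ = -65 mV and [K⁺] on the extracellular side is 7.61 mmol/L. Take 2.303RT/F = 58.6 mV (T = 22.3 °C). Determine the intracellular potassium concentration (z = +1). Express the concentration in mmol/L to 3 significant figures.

97.9 mmol/L

Nernst: E = (58.6/1) · log₁₀([out]/[in]), so log₁₀([out]/[in]) = -65.0 × 1 / 58.6 = -1.1092.
[out]/[in] = 10^(-1.1092) = 0.07777.
[in] = 7.61 / 0.07777 = 97.86 mmol/L.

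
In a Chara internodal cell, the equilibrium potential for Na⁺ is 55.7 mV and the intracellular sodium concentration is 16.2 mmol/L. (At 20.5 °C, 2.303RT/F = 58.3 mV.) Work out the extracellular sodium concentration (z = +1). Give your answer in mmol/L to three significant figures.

Nernst: E = (58.3/1) · log₁₀([out]/[in]), so log₁₀([out]/[in]) = 55.7 × 1 / 58.3 = 0.9554.
[out]/[in] = 10^(0.9554) = 9.024.
[out] = 9.024 × 16.2 = 146.2 mmol/L.

146 mmol/L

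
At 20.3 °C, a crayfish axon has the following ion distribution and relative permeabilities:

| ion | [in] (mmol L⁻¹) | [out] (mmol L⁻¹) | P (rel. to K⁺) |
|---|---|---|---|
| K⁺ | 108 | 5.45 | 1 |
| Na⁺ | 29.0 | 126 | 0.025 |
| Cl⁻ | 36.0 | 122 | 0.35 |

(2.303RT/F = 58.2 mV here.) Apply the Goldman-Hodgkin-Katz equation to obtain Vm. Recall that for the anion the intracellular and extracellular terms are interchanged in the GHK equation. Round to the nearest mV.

-50 mV

Vm = 58.2 · log₁₀[(Σ P·[cation]ₒ + Σ P·[anion]ᵢ) / (Σ P·[cation]ᵢ + Σ P·[anion]ₒ)]
Numerator = 1×5.45 + 0.025×126 + 0.35×36.0 = 21.2
Denominator = 1×108 + 0.025×29.0 + 0.35×122 = 151.4
Vm = 58.2 · log₁₀(0.14) = 58.2 × (-0.8539) = -49.69 mV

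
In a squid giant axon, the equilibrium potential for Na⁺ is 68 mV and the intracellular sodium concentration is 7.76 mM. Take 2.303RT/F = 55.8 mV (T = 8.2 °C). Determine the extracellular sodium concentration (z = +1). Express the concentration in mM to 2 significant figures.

130 mM

Nernst: E = (55.8/1) · log₁₀([out]/[in]), so log₁₀([out]/[in]) = 68.0 × 1 / 55.8 = 1.2186.
[out]/[in] = 10^(1.2186) = 16.54.
[out] = 16.54 × 7.76 = 128.4 mM.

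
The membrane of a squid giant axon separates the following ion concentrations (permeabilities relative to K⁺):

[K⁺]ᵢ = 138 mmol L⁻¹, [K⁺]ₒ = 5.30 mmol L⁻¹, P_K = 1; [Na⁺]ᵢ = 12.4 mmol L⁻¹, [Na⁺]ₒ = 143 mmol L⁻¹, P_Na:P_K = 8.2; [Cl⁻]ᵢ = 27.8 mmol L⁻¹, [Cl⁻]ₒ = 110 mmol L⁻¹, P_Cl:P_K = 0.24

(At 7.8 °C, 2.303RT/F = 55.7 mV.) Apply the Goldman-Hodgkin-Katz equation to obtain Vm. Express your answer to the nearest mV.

Vm = 55.7 · log₁₀[(Σ P·[cation]ₒ + Σ P·[anion]ᵢ) / (Σ P·[cation]ᵢ + Σ P·[anion]ₒ)]
Numerator = 1×5.30 + 8.2×143 + 0.24×27.8 = 1185
Denominator = 1×138 + 8.2×12.4 + 0.24×110 = 266.1
Vm = 55.7 · log₁₀(4.4519) = 55.7 × (0.6485) = 36.12 mV

36 mV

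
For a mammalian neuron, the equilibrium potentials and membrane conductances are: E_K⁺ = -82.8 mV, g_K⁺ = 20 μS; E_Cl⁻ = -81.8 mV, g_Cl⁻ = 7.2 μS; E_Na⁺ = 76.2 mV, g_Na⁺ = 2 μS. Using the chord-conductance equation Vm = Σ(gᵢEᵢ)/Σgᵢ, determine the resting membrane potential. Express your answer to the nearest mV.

Σ gᵢEᵢ = 20·(-82.8) + 7.2·(-81.8) + 2·(76.2) = -2092.56
Σ gᵢ = 20 + 7.2 + 2 = 29.2
Vm = -2092.56 / 29.2 = -71.66 mV

-72 mV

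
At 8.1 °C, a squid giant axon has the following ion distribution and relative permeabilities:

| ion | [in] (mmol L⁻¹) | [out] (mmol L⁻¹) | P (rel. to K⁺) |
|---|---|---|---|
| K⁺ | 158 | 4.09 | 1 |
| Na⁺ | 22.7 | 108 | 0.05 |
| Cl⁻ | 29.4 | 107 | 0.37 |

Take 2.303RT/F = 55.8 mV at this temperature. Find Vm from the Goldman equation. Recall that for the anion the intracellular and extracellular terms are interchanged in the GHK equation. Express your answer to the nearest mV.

-55 mV

Vm = 55.8 · log₁₀[(Σ P·[cation]ₒ + Σ P·[anion]ᵢ) / (Σ P·[cation]ᵢ + Σ P·[anion]ₒ)]
Numerator = 1×4.09 + 0.05×108 + 0.37×29.4 = 20.37
Denominator = 1×158 + 0.05×22.7 + 0.37×107 = 198.7
Vm = 55.8 · log₁₀(0.10249) = 55.8 × (-0.9893) = -55.20 mV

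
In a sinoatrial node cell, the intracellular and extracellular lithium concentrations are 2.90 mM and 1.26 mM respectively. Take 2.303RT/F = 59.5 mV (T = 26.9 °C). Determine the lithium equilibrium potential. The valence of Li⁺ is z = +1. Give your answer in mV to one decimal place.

-21.5 mV

E = (59.5/z) · log₁₀([Li⁺]_out/[Li⁺]_in) with z = +1.
= (59.5/1) · log₁₀(1.26/2.90) = 59.50 · log₁₀(0.4345)
= 59.50 · (-0.3620) = -21.54 mV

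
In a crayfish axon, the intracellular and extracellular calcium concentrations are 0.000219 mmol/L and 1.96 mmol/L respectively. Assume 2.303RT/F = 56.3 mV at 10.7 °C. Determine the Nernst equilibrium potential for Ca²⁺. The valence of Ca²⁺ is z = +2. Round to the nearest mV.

E = (56.3/z) · log₁₀([Ca²⁺]_out/[Ca²⁺]_in) with z = +2.
= (56.3/2) · log₁₀(1.96/0.000219) = 28.15 · log₁₀(8950)
= 28.15 · (3.9518) = 111.24 mV

111 mV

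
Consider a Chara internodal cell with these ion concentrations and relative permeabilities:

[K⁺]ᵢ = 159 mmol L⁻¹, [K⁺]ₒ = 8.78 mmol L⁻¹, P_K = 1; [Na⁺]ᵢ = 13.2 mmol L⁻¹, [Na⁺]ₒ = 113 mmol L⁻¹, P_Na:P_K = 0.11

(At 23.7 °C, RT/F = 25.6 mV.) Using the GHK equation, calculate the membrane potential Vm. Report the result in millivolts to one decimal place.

Vm = 25.6 · ln[(Σ P·[cation]ₒ + Σ P·[anion]ᵢ) / (Σ P·[cation]ᵢ + Σ P·[anion]ₒ)]
Numerator = 1×8.78 + 0.11×113 = 21.21
Denominator = 1×159 + 0.11×13.2 = 160.5
Vm = 25.6 · ln(0.13219) = 25.6 × (-2.0235) = -51.80 mV

-51.8 mV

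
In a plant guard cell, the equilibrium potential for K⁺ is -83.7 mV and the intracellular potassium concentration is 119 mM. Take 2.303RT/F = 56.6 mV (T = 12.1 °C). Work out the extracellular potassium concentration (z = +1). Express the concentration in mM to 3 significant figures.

Nernst: E = (56.6/1) · log₁₀([out]/[in]), so log₁₀([out]/[in]) = -83.7 × 1 / 56.6 = -1.4788.
[out]/[in] = 10^(-1.4788) = 0.0332.
[out] = 0.0332 × 119 = 3.951 mM.

3.95 mM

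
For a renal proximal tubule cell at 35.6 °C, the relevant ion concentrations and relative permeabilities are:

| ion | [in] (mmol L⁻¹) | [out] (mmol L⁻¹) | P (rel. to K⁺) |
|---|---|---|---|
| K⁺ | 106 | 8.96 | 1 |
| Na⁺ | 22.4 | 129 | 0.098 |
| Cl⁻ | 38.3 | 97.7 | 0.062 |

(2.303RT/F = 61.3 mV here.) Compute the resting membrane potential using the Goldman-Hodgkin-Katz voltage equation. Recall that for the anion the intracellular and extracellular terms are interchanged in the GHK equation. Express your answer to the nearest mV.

Vm = 61.3 · log₁₀[(Σ P·[cation]ₒ + Σ P·[anion]ᵢ) / (Σ P·[cation]ᵢ + Σ P·[anion]ₒ)]
Numerator = 1×8.96 + 0.098×129 + 0.062×38.3 = 23.98
Denominator = 1×106 + 0.098×22.4 + 0.062×97.7 = 114.3
Vm = 61.3 · log₁₀(0.20986) = 61.3 × (-0.6781) = -41.57 mV

-42 mV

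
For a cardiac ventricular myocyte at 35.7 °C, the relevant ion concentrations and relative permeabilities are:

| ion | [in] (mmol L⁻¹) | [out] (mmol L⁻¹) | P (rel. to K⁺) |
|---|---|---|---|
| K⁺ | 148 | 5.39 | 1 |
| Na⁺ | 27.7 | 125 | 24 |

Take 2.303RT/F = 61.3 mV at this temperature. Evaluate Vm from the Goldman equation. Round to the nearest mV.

Vm = 61.3 · log₁₀[(Σ P·[cation]ₒ + Σ P·[anion]ᵢ) / (Σ P·[cation]ᵢ + Σ P·[anion]ₒ)]
Numerator = 1×5.39 + 24×125 = 3005
Denominator = 1×148 + 24×27.7 = 812.8
Vm = 61.3 · log₁₀(3.6976) = 61.3 × (0.5679) = 34.81 mV

35 mV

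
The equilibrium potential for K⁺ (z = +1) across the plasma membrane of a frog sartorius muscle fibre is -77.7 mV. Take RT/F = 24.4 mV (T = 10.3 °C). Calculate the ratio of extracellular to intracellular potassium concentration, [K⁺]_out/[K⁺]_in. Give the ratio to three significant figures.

0.0414

ln([out]/[in]) = E·z/(24.4) = -77.7 × 1 / 24.4 = -3.1844
[out]/[in] = e^(-3.1844) = 0.0414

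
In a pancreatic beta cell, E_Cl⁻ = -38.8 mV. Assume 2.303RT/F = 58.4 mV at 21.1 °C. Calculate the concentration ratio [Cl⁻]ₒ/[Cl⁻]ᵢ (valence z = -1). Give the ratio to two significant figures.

log₁₀([out]/[in]) = E·z/(58.4) = -38.8 × -1 / 58.4 = 0.6644
[out]/[in] = 10^(0.6644) = 4.617

4.6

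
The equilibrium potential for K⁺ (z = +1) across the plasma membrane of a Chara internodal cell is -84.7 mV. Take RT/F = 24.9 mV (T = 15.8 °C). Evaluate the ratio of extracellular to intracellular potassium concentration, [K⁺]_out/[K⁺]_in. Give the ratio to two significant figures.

ln([out]/[in]) = E·z/(24.9) = -84.7 × 1 / 24.9 = -3.4016
[out]/[in] = e^(-3.4016) = 0.03332

0.033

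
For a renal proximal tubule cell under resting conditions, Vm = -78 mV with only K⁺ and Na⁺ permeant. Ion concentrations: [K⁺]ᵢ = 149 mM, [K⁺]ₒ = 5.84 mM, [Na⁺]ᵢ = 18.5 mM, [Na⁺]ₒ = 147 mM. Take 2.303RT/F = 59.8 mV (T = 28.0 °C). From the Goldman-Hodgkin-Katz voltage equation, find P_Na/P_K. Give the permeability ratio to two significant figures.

Let α = P_Na/P_K. GHK: Vm = 59.8·log₁₀[(Kₒ + α·Naₒ)/(Kᵢ + α·Naᵢ)].
10^(Vm/59.8) = 10^(-78.0/59.8) = 0.049619
So 0.049619·(Kᵢ + α·Naᵢ) = Kₒ + α·Naₒ → α = (0.049619·149.0 − 5.84) / (147.0 − 0.049619·18.5)
α = (7.393 − 5.84) / (147.0 − 0.918) = 1.553/146.1 = 0.01063

0.011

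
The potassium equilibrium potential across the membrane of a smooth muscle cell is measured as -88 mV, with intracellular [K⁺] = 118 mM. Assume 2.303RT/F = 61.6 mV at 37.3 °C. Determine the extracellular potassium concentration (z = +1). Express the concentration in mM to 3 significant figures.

4.40 mM

Nernst: E = (61.6/1) · log₁₀([out]/[in]), so log₁₀([out]/[in]) = -88.0 × 1 / 61.6 = -1.4286.
[out]/[in] = 10^(-1.4286) = 0.03728.
[out] = 0.03728 × 118 = 4.399 mM.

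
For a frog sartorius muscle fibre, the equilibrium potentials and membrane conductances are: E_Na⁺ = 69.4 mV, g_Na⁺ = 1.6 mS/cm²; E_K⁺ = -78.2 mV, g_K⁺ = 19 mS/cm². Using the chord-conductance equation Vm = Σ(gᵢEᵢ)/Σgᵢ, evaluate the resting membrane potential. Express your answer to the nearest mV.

Σ gᵢEᵢ = 1.6·(69.4) + 19·(-78.2) = -1374.76
Σ gᵢ = 1.6 + 19 = 20.6
Vm = -1374.76 / 20.6 = -66.74 mV

-67 mV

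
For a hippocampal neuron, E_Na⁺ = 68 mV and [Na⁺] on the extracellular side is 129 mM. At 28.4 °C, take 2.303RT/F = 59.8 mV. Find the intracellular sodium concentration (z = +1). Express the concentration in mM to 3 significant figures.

9.41 mM

Nernst: E = (59.8/1) · log₁₀([out]/[in]), so log₁₀([out]/[in]) = 68.0 × 1 / 59.8 = 1.1371.
[out]/[in] = 10^(1.1371) = 13.71.
[in] = 129 / 13.71 = 9.407 mM.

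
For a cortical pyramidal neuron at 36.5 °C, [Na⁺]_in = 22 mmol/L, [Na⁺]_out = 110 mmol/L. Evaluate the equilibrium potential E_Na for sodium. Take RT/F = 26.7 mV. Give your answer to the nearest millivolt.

43 mV

E = (26.7/z) · ln([Na⁺]_out/[Na⁺]_in) with z = +1.
= (26.7/1) · ln(110/22) = 26.70 · ln(5)
= 26.70 · (1.6094) = 42.97 mV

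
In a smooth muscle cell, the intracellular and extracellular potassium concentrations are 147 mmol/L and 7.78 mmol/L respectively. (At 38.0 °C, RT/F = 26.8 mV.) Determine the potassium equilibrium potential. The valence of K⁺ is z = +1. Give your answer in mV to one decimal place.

E = (26.8/z) · ln([K⁺]_out/[K⁺]_in) with z = +1.
= (26.8/1) · ln(7.78/147) = 26.80 · ln(0.05293)
= 26.80 · (-2.9389) = -78.76 mV

-78.8 mV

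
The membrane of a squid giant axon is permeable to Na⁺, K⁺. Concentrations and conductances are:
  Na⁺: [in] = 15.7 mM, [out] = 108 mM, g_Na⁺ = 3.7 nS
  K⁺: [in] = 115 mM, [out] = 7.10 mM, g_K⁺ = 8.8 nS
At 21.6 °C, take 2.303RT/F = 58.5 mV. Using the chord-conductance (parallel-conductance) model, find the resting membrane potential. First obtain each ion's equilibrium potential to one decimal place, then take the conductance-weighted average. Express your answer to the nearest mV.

-35 mV

E_Na⁺ = (58.5/1)·log₁₀(108/15.7) = 49.0 mV
E_K⁺ = (58.5/1)·log₁₀(7.10/115) = -70.8 mV
Vm = (Σ gᵢEᵢ)/(Σ gᵢ) = (3.7·49.0 + 8.8·-70.8) / (3.7 + 8.8)
= -441.74 / 12.5 = -35.34 mV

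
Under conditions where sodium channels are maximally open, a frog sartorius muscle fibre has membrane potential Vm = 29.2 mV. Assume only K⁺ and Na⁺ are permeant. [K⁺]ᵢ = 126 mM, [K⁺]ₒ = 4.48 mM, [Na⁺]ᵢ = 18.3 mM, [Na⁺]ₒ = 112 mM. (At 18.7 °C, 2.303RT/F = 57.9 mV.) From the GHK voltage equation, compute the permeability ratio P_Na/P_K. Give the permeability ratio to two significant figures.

Let α = P_Na/P_K. GHK: Vm = 57.9·log₁₀[(Kₒ + α·Naₒ)/(Kᵢ + α·Naᵢ)].
10^(Vm/57.9) = 10^(29.2/57.9) = 3.1939
So 3.1939·(Kᵢ + α·Naᵢ) = Kₒ + α·Naₒ → α = (3.1939·126.0 − 4.48) / (112.0 − 3.1939·18.3)
α = (402.4 − 4.48) / (112.0 − 58.45) = 397.9/53.55 = 7.431

7.4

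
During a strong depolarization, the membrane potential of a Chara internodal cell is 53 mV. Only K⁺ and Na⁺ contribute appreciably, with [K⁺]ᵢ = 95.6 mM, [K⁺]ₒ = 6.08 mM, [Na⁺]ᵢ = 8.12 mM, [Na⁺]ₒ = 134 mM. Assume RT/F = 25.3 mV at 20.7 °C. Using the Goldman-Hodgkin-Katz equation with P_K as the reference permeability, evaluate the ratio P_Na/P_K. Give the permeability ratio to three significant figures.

Let α = P_Na/P_K. GHK: Vm = 25.3·ln[(Kₒ + α·Naₒ)/(Kᵢ + α·Naᵢ)].
e^(Vm/25.3) = e^(53.0/25.3) = 8.1243
So 8.1243·(Kᵢ + α·Naᵢ) = Kₒ + α·Naₒ → α = (8.1243·95.6 − 6.08) / (134.0 − 8.1243·8.12)
α = (776.7 − 6.08) / (134.0 − 65.97) = 770.6/68.03 = 11.33

11.3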